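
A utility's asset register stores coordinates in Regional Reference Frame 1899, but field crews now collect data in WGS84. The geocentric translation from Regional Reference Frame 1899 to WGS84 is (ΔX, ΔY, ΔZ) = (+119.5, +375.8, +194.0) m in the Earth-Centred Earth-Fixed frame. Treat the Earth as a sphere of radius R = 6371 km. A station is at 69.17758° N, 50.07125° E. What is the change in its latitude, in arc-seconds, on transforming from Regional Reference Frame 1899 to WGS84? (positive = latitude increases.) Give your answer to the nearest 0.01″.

Δφ = -8.81″

sin φ = 0.934687, cos φ = 0.355473, sin λ = 0.766843, cos λ = 0.641835.
North component: ΔN = −sin φ cos λ·ΔX − sin φ sin λ·ΔY + cos φ·ΔZ = −(0.934687)(0.641835)(119.5) − (0.934687)(0.766843)(375.8) + (0.355473)(194.0) = -272.09 m.
1° of latitude spans πR/180 = 111195 m, so Δφ = -272.09 / 111195 × 3600 = -8.809″.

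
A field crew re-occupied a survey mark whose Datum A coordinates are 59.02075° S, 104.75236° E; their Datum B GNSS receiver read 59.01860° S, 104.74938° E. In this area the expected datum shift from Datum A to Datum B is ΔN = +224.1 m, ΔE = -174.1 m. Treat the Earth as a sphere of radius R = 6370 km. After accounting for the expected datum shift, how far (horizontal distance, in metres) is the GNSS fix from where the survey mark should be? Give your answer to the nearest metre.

Observed coordinate differences: Δφ = +0.00215°, Δλ = -0.00298°.
Converting to metres (1° lat = 111177 m, cos φ = 0.514728): observed ΔN = 239.0 m, observed ΔE = -170.5 m.
Subtracting the expected shift leaves a residual of 239.0 − (224.1) = 14.9 m north and -170.5 − (-174.1) = 3.6 m east.
Residual distance = √(14.9² + 3.6²) = 15.4 m.

15 m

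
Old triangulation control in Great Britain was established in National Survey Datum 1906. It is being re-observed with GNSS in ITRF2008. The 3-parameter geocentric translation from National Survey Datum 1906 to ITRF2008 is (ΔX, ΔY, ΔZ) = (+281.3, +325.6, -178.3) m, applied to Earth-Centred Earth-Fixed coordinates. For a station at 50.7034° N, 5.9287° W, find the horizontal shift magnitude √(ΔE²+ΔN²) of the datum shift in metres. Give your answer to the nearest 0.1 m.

At φ = 50.7034°, λ = -5.9287°: sin φ = 0.773878, cos φ = 0.633335, sin λ = -0.103291, cos λ = 0.994651.
ΔE = −sin λ·ΔX + cos λ·ΔY = −(-0.103291)·(281.3) + (0.994651)·(325.6) = 352.91 m.
ΔN = −sin φ cos λ·ΔX − sin φ sin λ·ΔY + cos φ·ΔZ = −(0.773878)(0.994651)(281.3) − (0.773878)(-0.103291)(325.6) + (0.633335)(-178.3) = -303.42 m.
Horizontal magnitude = √(ΔE² + ΔN²) = √(352.91² + (-303.42)²) = 465.42 m.

465.4 m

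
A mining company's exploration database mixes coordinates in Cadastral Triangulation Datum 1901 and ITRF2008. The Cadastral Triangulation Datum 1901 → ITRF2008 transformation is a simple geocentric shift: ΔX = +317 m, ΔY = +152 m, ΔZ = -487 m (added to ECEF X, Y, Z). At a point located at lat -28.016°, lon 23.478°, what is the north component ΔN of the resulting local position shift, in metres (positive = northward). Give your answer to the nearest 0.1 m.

The local north axis is (−sin φ cos λ, −sin φ sin λ, cos φ), giving ΔN = 136.574 + 28.444 − 429.932 = -264.91 m.

ΔN = -264.9 m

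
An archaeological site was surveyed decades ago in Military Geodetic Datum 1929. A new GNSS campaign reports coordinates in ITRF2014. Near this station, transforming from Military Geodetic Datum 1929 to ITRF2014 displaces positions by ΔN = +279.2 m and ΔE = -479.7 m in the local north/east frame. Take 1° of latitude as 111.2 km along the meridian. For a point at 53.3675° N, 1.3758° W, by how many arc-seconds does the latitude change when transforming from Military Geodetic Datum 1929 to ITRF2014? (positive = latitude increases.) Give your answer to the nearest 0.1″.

Δφ = 9.0″

1° of latitude = 111.2 km, so Δφ = 279.2 / 111200 = 0.0025108° = 9.039″.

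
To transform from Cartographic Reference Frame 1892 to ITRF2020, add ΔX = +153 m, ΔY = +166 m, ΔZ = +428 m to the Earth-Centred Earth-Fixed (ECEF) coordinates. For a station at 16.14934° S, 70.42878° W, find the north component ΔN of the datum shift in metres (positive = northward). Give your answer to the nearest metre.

ΔN = 382 m

At φ = -16.14934°, λ = -70.42878°: sin φ = -0.278142, cos φ = 0.960540, sin λ = -0.942226, cos λ = 0.334978.
ΔN = −sin φ cos λ·ΔX − sin φ sin λ·ΔY + cos φ·ΔZ = −(-0.278142)(0.334978)(153) − (-0.278142)(-0.942226)(166) + (0.960540)(428) = 381.86 m.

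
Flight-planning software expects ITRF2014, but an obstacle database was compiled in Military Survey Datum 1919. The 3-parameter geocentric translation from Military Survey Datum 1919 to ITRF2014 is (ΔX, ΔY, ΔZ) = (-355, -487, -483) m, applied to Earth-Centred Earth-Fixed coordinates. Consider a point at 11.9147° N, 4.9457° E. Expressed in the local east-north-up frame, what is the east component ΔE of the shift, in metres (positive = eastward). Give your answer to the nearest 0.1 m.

ΔE = -454.6 m

The local east axis at (φ, λ) is (−sin λ, cos λ, 0), so ΔE = −sin(4.9457°)·(-355) + cos(4.9457°)·(-487) = -454.58 m.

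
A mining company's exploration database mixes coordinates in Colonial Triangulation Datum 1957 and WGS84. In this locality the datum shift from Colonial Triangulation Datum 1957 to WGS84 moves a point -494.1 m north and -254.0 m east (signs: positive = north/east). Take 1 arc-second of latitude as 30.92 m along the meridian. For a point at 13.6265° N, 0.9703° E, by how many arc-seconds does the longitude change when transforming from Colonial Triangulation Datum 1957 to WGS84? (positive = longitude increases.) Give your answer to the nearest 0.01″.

Δλ = -8.45″

At latitude 13.6265°, cos φ = 0.971852.
1″ of longitude at this latitude = 30.92 × cos φ = 30.0497 m, so Δλ = -254.0 / 30.0497 = -8.453″.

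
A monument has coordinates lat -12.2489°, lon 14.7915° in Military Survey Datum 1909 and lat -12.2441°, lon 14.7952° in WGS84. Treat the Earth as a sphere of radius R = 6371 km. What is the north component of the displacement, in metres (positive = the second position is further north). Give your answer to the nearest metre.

ΔN = 534 m

Δφ = -12.2441° − -12.2489° = +0.0048°; Δλ = 14.7952° − 14.7915° = +0.0037°.
1° along a meridian = πR/180 = 111195 m.
ΔN = Δφ × 111195 = 533.7 m; ΔE = Δλ × 111195 × cos(-12.2489°) = +0.0037 × 111195 × 0.977235 = 402.1 m.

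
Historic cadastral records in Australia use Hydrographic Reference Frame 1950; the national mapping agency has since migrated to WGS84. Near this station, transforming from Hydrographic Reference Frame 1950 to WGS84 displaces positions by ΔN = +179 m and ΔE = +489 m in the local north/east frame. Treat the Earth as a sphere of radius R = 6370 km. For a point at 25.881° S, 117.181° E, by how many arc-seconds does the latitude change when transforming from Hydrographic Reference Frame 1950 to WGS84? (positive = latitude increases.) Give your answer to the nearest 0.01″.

On a sphere of radius R, 1 rad of latitude = R, so Δφ = ΔN / R = 179.0 / 6370000 = 2.8100e-05 rad = 5.796″.

Δφ = 5.80″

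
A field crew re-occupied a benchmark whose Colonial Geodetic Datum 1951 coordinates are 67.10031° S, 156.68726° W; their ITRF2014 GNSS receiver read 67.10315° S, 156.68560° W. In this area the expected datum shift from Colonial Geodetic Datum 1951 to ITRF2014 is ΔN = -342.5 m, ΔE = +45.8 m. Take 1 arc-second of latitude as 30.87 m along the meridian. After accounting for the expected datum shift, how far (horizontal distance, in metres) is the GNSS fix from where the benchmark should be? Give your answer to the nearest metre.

Observed coordinate differences: Δφ = -0.00284°, Δλ = +0.00166°.
Converting to metres (1° lat = 111132 m, cos φ = 0.389119): observed ΔN = -315.6 m, observed ΔE = 71.8 m.
Subtracting the expected shift leaves a residual of -315.6 − (-342.5) = 26.9 m north and 71.8 − (45.8) = 26.0 m east.
Residual distance = √(26.9² + 26.0²) = 37.4 m.

37 m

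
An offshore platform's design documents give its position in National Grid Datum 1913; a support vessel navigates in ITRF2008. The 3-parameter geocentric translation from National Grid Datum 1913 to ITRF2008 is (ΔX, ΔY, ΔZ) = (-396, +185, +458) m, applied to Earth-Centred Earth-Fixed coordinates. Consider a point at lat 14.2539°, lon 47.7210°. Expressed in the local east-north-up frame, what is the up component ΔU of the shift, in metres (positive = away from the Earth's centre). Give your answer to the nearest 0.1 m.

At φ = 14.2539°, λ = 47.7210°: sin φ = 0.246219, cos φ = 0.969214, sin λ = 0.739878, cos λ = 0.672741.
ΔU = cos φ cos λ·ΔX + cos φ sin λ·ΔY + sin φ·ΔZ = (0.969214)(0.672741)(-396) + (0.969214)(0.739878)(185) + (0.246219)(458) = -12.77 m.

ΔU = -12.8 m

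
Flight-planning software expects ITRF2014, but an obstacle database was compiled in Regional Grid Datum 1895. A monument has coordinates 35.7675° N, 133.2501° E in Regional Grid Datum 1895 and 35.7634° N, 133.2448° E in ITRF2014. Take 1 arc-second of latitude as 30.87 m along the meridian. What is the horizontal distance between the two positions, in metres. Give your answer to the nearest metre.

660 m

Δφ = 35.7634° − 35.7675° = -0.0041°; Δλ = 133.2448° − 133.2501° = -0.0053°.
1° of latitude = 3600 × 30.87 = 111132 m.
ΔN = Δφ × 111132 = -455.6 m; ΔE = Δλ × 111132 × cos(35.7675°) = -0.0053 × 111132 × 0.811395 = -477.9 m.
Distance = √(ΔE² + ΔN²) = √((-477.9)² + (-455.6)²) = 660.3 m.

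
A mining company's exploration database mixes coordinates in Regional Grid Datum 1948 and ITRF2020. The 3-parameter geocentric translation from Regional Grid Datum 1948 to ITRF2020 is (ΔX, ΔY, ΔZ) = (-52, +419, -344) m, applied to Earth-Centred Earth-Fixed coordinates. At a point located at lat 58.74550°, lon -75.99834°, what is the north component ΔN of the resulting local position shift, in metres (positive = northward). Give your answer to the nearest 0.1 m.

At φ = 58.74550°, λ = -75.99834°: sin φ = 0.854871, cos φ = 0.518840, sin λ = -0.970289, cos λ = 0.241950.
ΔN = −sin φ cos λ·ΔX − sin φ sin λ·ΔY + cos φ·ΔZ = −(0.854871)(0.241950)(-52) − (0.854871)(-0.970289)(419) + (0.518840)(-344) = 179.82 m.

ΔN = 179.8 m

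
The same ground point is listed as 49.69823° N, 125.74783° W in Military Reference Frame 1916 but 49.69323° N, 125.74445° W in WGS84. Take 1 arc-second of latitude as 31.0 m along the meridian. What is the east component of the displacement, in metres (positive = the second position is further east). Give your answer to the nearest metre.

Δφ = 49.69323° − 49.69823° = -0.00500°; Δλ = -125.74445° − -125.74783° = +0.00338°.
1° of latitude = 3600 × 31.00 = 111600 m.
ΔN = Δφ × 111600 = -558.0 m; ΔE = Δλ × 111600 × cos(49.69823°) = +0.00338 × 111600 × 0.646813 = 244.0 m.

ΔE = 244 m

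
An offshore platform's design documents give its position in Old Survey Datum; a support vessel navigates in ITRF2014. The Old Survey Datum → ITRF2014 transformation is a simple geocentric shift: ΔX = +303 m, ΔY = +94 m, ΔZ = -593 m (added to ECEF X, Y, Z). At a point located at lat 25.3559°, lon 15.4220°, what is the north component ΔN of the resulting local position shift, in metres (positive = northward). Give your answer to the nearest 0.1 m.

At φ = 25.3559°, λ = 15.4220°: sin φ = 0.428240, cos φ = 0.903665, sin λ = 0.265926, cos λ = 0.963993.
ΔN = −sin φ cos λ·ΔX − sin φ sin λ·ΔY + cos φ·ΔZ = −(0.428240)(0.963993)(303) − (0.428240)(0.265926)(94) + (0.903665)(-593) = -671.66 m.

ΔN = -671.7 m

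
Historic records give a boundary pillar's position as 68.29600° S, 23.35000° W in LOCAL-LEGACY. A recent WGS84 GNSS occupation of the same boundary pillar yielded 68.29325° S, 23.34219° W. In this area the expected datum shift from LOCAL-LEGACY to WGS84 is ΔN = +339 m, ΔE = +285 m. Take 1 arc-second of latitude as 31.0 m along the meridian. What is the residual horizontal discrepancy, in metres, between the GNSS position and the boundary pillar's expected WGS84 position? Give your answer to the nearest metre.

Observed coordinate differences: Δφ = +0.00275°, Δλ = +0.00781°.
Converting to metres (1° lat = 111600 m, cos φ = 0.369812): observed ΔN = 306.9 m, observed ΔE = 322.3 m.
Subtracting the expected shift leaves a residual of 306.9 − (339) = -32.1 m north and 322.3 − (285) = 37.3 m east.
Residual distance = √((-32.1)² + 37.3²) = 49.2 m.

49 m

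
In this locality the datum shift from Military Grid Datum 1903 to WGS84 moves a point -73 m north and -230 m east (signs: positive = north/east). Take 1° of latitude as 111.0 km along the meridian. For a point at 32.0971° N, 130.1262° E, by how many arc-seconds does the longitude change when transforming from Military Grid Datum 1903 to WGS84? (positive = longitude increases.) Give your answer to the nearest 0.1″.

At latitude 32.0971°, cos φ = 0.847149.
1° of longitude at this latitude = 111.0 × cos φ = 94.03 km, so Δλ = -230.0 / 94033.5 = -0.0024459° = -8.805″.

Δλ = -8.8″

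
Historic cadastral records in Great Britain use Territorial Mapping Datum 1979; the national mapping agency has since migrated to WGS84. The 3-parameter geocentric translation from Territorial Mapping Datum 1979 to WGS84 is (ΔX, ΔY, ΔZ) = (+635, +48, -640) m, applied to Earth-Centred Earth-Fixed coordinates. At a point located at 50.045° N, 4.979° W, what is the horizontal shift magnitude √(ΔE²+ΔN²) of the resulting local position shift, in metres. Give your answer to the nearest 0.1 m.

898.6 m

At φ = 50.045°, λ = -4.979°: sin φ = 0.766549, cos φ = 0.642186, sin λ = -0.086791, cos λ = 0.996227.
ΔE = −sin λ·ΔX + cos λ·ΔY = −(-0.086791)·(635) + (0.996227)·(48) = 102.93 m.
ΔN = −sin φ cos λ·ΔX − sin φ sin λ·ΔY + cos φ·ΔZ = −(0.766549)(0.996227)(635) − (0.766549)(-0.086791)(48) + (0.642186)(-640) = -892.73 m.
Horizontal magnitude = √(ΔE² + ΔN²) = √(102.93² + (-892.73)²) = 898.64 m.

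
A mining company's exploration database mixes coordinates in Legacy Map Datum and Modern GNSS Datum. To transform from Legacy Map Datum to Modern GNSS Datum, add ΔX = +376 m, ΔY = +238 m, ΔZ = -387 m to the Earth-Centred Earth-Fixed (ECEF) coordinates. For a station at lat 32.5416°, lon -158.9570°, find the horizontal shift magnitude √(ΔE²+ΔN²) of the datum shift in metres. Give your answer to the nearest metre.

126 m

At φ = 32.5416°, λ = -158.9570°: sin φ = 0.537912, cos φ = 0.843001, sin λ = -0.359068, cos λ = -0.933311.
ΔE = −sin λ·ΔX + cos λ·ΔY = −(-0.359068)·(376) + (-0.933311)·(238) = -87.12 m.
ΔN = −sin φ cos λ·ΔX − sin φ sin λ·ΔY + cos φ·ΔZ = −(0.537912)(-0.933311)(376) − (0.537912)(-0.359068)(238) + (0.843001)(-387) = -91.51 m.
Horizontal magnitude = √(ΔE² + ΔN²) = √((-87.12)² + (-91.51)²) = 126.34 m.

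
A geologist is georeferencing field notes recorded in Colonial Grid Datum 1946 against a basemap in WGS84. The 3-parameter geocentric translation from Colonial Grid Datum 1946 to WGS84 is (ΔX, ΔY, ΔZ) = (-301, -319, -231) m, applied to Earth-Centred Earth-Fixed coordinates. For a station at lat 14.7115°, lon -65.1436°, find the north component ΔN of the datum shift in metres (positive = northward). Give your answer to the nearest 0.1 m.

ΔN = -264.8 m

At φ = 14.7115°, λ = -65.1436°: sin φ = 0.253952, cos φ = 0.967217, sin λ = -0.907364, cos λ = 0.420345.
ΔN = −sin φ cos λ·ΔX − sin φ sin λ·ΔY + cos φ·ΔZ = −(0.253952)(0.420345)(-301) − (0.253952)(-0.907364)(-319) + (0.967217)(-231) = -264.80 m.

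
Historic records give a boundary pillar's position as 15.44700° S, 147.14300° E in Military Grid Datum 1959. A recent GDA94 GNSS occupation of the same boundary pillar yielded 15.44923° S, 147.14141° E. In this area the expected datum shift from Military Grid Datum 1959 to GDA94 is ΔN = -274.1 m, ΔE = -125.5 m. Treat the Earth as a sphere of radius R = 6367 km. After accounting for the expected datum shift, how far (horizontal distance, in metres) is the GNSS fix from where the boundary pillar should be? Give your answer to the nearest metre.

Observed coordinate differences: Δφ = -0.00223°, Δλ = -0.00159°.
Converting to metres (1° lat = 111125 m, cos φ = 0.963877): observed ΔN = -247.8 m, observed ΔE = -170.3 m.
Subtracting the expected shift leaves a residual of -247.8 − (-274.1) = 26.3 m north and -170.3 − (-125.5) = -44.8 m east.
Residual distance = √(26.3² + (-44.8)²) = 52.0 m.

52 m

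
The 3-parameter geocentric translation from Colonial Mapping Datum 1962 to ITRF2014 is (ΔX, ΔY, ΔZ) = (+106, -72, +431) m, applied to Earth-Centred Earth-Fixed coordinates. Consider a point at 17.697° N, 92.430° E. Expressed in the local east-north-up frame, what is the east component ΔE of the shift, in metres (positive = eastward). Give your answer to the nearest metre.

At φ = 17.697°, λ = 92.430°: sin φ = 0.303983, cos φ = 0.952677, sin λ = 0.999101, cos λ = -0.042399.
ΔE = −sin λ·ΔX + cos λ·ΔY = −(0.999101)·(106) + (-0.042399)·(-72) = -102.85 m.

ΔE = -103 m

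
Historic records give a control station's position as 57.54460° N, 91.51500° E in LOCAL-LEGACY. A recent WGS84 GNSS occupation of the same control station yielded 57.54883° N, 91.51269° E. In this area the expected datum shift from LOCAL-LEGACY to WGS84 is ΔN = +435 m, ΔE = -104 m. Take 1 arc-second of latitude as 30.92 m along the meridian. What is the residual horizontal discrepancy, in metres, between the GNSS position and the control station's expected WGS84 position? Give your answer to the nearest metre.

Observed coordinate differences: Δφ = +0.00423°, Δλ = -0.00231°.
Converting to metres (1° lat = 111312 m, cos φ = 0.536643): observed ΔN = 470.8 m, observed ΔE = -138.0 m.
Subtracting the expected shift leaves a residual of 470.8 − (435) = 35.8 m north and -138.0 − (-104) = -34.0 m east.
Residual distance = √(35.8² + (-34.0)²) = 49.4 m.

49 m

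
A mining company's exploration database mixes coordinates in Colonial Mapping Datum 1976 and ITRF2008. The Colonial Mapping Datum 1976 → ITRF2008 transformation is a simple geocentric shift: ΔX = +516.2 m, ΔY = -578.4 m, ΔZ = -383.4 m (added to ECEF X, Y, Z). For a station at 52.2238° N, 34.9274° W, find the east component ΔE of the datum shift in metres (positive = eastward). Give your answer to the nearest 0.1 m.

At φ = 52.2238°, λ = -34.9274°: sin φ = 0.790410, cos φ = 0.612579, sin λ = -0.572538, cos λ = 0.819878.
ΔE = −sin λ·ΔX + cos λ·ΔY = −(-0.572538)·(516.2) + (0.819878)·(-578.4) = -178.67 m.

ΔE = -178.7 m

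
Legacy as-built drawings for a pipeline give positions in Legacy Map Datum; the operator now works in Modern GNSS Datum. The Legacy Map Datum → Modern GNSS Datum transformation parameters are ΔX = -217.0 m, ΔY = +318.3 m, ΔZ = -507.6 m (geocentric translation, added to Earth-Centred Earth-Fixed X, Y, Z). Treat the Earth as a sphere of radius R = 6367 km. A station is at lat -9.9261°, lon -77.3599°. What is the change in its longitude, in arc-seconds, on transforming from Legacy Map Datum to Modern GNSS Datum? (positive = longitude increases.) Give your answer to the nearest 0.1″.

sin φ = -0.172378, cos φ = 0.985031, sin λ = -0.975764, cos λ = 0.218826.
East component: ΔE = −sin λ·ΔX + cos λ·ΔY = −(-0.975764)(-217.0) + (0.218826)(318.3) = -142.09 m.
1° of latitude spans πR/180 = 111125 m; at latitude φ, 1° of longitude spans that × cos φ = 109461.7 m, so Δλ = -142.09 / 109461.7 × 3600 = -4.673″.

Δλ = -4.7″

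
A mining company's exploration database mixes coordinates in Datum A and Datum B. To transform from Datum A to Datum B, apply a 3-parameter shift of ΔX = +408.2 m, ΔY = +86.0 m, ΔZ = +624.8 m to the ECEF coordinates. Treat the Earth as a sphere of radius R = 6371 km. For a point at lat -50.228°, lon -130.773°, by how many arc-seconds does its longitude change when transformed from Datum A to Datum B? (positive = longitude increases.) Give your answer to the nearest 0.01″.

Δλ = 12.80″

sin φ = -0.768596, cos φ = 0.639734, sin λ = -0.757303, cos λ = -0.653064.
East component: ΔE = −sin λ·ΔX + cos λ·ΔY = −(-0.757303)(408.2) + (-0.653064)(86.0) = 252.97 m.
1° of latitude spans πR/180 = 111195 m; at latitude φ, 1° of longitude spans that × cos φ = 71135.2 m, so Δλ = 252.97 / 71135.2 × 3600 = 12.802″.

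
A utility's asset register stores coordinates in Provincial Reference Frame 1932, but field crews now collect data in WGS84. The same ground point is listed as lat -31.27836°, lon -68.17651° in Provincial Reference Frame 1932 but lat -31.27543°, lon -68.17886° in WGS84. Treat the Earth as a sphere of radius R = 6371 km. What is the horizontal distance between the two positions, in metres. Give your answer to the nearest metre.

395 m

Δφ = -31.27543° − -31.27836° = +0.00293°; Δλ = -68.17886° − -68.17651° = -0.00235°.
1° along a meridian = πR/180 = 111195 m.
ΔN = Δφ × 111195 = 325.8 m; ΔE = Δλ × 111195 × cos(-31.27836°) = -0.00235 × 111195 × 0.854655 = -223.3 m.
Distance = √(ΔE² + ΔN²) = √((-223.3)² + 325.8²) = 395.0 m.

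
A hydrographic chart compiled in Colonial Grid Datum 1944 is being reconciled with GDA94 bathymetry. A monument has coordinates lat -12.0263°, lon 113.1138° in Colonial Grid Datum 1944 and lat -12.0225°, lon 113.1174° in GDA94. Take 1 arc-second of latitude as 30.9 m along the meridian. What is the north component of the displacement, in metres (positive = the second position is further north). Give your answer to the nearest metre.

ΔN = 423 m

Δφ = -12.0225° − -12.0263° = +0.0038°; Δλ = 113.1174° − 113.1138° = +0.0036°.
1° of latitude = 3600 × 30.90 = 111240 m.
ΔN = Δφ × 111240 = 422.7 m; ΔE = Δλ × 111240 × cos(-12.0263°) = +0.0036 × 111240 × 0.978052 = 391.7 m.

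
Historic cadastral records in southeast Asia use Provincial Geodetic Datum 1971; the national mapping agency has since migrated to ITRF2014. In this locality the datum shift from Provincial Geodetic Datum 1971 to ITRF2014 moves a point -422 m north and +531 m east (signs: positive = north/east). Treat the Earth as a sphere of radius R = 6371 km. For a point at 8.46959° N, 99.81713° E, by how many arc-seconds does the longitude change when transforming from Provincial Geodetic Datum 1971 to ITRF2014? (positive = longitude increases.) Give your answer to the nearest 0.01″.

At latitude 8.46959°, cos φ = 0.989094.
One radian of longitude at latitude φ spans R cos φ, so Δλ = ΔE / (R cos φ) = 531.0 / (6371000 × 0.989094) = 8.4265e-05 rad = 17.381″.

Δλ = 17.38″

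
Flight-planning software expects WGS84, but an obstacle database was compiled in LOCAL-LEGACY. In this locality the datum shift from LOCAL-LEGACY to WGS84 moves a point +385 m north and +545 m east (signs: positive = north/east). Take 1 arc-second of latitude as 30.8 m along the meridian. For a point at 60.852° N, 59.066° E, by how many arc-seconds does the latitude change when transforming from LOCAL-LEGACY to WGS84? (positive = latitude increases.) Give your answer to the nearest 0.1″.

Δφ = 12.5″

1″ of latitude = 30.80 m, so Δφ = 385.0 / 30.80 = 12.500″.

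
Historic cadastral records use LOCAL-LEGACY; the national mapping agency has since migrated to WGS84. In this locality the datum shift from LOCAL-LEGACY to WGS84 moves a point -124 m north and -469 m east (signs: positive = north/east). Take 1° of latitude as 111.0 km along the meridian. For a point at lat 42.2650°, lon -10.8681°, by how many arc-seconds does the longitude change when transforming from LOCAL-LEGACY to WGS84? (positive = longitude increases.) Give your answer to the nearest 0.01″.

Δλ = -20.55″

At latitude 42.2650°, cos φ = 0.740042.
1° of longitude at this latitude = 111.0 × cos φ = 82.14 km, so Δλ = -469.0 / 82144.7 = -0.0057094° = -20.554″.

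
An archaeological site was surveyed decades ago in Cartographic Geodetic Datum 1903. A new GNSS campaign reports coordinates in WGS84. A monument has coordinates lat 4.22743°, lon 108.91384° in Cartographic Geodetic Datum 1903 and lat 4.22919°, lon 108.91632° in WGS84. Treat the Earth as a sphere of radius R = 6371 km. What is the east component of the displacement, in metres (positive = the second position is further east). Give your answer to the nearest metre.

Δφ = 4.22919° − 4.22743° = +0.00176°; Δλ = 108.91632° − 108.91384° = +0.00248°.
1° along a meridian = πR/180 = 111195 m.
ΔN = Δφ × 111195 = 195.7 m; ΔE = Δλ × 111195 × cos(4.22743°) = +0.00248 × 111195 × 0.997279 = 275.0 m.

ΔE = 275 m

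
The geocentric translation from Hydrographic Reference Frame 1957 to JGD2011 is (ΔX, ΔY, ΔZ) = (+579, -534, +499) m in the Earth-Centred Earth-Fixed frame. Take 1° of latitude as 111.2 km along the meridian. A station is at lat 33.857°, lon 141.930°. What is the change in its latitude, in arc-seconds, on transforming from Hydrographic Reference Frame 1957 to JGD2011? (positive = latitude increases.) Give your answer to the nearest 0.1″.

sin φ = 0.557122, cos φ = 0.830431, sin λ = 0.616624, cos λ = -0.787258.
North component: ΔN = −sin φ cos λ·ΔX − sin φ sin λ·ΔY + cos φ·ΔZ = −(0.557122)(-0.787258)(579) − (0.557122)(0.616624)(-534) + (0.830431)(499) = 851.78 m.
1° of latitude spans 111200 m, so Δφ = 851.78 / 111200 × 3600 = 27.576″.

Δφ = 27.6″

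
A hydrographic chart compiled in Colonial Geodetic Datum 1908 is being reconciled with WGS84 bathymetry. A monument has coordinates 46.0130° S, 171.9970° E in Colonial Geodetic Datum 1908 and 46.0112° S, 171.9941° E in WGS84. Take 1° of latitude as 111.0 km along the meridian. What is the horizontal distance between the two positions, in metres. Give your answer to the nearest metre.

300 m

Δφ = -46.0112° − -46.0130° = +0.0018°; Δλ = 171.9941° − 171.9970° = -0.0029°.
ΔN = Δφ × 111000 = 199.8 m; ΔE = Δλ × 111000 × cos(-46.0130°) = -0.0029 × 111000 × 0.694495 = -223.6 m.
Distance = √(ΔE² + ΔN²) = √((-223.6)² + 199.8²) = 299.8 m.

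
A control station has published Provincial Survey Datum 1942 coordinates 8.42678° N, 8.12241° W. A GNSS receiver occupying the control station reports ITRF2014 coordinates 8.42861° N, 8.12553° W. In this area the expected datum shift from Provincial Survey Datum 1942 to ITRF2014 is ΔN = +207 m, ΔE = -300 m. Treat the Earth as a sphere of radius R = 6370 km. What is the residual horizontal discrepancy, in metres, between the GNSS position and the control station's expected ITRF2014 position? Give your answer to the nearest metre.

43 m

Observed coordinate differences: Δφ = +0.00183°, Δλ = -0.00312°.
Converting to metres (1° lat = 111177 m, cos φ = 0.989204): observed ΔN = 203.5 m, observed ΔE = -343.1 m.
Subtracting the expected shift leaves a residual of 203.5 − (207) = -3.5 m north and -343.1 − (-300) = -43.1 m east.
Residual distance = √((-3.5)² + (-43.1)²) = 43.3 m.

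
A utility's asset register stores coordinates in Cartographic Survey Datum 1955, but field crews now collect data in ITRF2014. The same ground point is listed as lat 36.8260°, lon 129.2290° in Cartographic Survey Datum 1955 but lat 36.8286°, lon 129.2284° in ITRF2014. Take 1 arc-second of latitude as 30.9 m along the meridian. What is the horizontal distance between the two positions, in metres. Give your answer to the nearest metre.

Δφ = 36.8286° − 36.8260° = +0.0026°; Δλ = 129.2284° − 129.2290° = -0.0006°.
1° of latitude = 3600 × 30.90 = 111240 m.
ΔN = Δφ × 111240 = 289.2 m; ΔE = Δλ × 111240 × cos(36.8260°) = -0.0006 × 111240 × 0.800459 = -53.4 m.
Distance = √(ΔE² + ΔN²) = √((-53.4)² + 289.2²) = 294.1 m.

294 m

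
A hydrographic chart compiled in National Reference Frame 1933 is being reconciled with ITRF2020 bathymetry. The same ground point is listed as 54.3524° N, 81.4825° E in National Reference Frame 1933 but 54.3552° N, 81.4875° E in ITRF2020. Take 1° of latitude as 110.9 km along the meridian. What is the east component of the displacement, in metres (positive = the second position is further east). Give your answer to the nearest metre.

Δφ = 54.3552° − 54.3524° = +0.0028°; Δλ = 81.4875° − 81.4825° = +0.0050°.
ΔN = Δφ × 110900 = 310.5 m; ΔE = Δλ × 110900 × cos(54.3524°) = +0.0050 × 110900 × 0.582798 = 323.2 m.

ΔE = 323 m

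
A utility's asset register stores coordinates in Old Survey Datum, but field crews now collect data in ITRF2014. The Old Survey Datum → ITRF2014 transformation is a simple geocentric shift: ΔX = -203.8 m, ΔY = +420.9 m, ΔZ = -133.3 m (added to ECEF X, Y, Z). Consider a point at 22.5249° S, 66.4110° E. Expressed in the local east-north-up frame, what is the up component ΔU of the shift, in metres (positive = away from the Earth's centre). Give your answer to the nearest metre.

ΔU = 332 m

At φ = -22.5249°, λ = 66.4110°: sin φ = -0.383085, cos φ = 0.923713, sin λ = 0.916440, cos λ = 0.400173.
ΔU = cos φ cos λ·ΔX + cos φ sin λ·ΔY + sin φ·ΔZ = (0.923713)(0.400173)(-203.8) + (0.923713)(0.916440)(420.9) + (-0.383085)(-133.3) = 332.03 m.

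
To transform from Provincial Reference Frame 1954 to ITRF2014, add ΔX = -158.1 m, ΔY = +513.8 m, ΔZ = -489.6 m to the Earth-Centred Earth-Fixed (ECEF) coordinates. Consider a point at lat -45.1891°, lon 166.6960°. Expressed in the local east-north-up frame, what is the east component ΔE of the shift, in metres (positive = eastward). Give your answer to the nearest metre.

At φ = -45.1891°, λ = 166.6960°: sin φ = -0.709437, cos φ = 0.704769, sin λ = 0.230118, cos λ = -0.973163.
ΔE = −sin λ·ΔX + cos λ·ΔY = −(0.230118)·(-158.1) + (-0.973163)·(513.8) = -463.63 m.

ΔE = -464 m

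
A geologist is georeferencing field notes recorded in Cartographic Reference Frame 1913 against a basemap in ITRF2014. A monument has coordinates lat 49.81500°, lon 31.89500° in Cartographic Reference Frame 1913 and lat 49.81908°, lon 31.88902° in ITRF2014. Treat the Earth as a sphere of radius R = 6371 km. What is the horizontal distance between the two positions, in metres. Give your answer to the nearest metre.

Δφ = 49.81908° − 49.81500° = +0.00408°; Δλ = 31.88902° − 31.89500° = -0.00598°.
1° along a meridian = πR/180 = 111195 m.
ΔN = Δφ × 111195 = 453.7 m; ΔE = Δλ × 111195 × cos(49.81500°) = -0.00598 × 111195 × 0.645258 = -429.1 m.
Distance = √(ΔE² + ΔN²) = √((-429.1)² + 453.7²) = 624.4 m.

624 m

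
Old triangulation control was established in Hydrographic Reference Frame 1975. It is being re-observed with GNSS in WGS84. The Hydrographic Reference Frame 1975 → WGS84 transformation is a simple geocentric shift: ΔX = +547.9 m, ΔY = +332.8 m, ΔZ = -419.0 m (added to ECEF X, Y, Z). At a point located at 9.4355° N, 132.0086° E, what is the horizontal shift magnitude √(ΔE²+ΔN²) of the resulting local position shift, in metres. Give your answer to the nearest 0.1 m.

At φ = 9.4355°, λ = 132.0086°: sin φ = 0.163937, cos φ = 0.986471, sin λ = 0.743044, cos λ = -0.669242.
ΔE = −sin λ·ΔX + cos λ·ΔY = −(0.743044)·(547.9) + (-0.669242)·(332.8) = -629.84 m.
ΔN = −sin φ cos λ·ΔX − sin φ sin λ·ΔY + cos φ·ΔZ = −(0.163937)(-0.669242)(547.9) − (0.163937)(0.743044)(332.8) + (0.986471)(-419.0) = -393.76 m.
Horizontal magnitude = √(ΔE² + ΔN²) = √((-629.84)² + (-393.76)²) = 742.79 m.

742.8 m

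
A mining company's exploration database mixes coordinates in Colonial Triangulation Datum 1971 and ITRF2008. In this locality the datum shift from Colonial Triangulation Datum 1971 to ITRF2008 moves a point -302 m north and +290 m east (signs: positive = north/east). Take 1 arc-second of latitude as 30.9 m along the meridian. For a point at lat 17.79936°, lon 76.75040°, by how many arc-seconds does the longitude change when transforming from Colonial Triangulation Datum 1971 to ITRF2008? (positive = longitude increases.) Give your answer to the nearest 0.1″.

At latitude 17.79936°, cos φ = 0.952133.
1″ of longitude at this latitude = 30.90 × cos φ = 29.4209 m, so Δλ = 290.0 / 29.4209 = 9.857″.

Δλ = 9.9″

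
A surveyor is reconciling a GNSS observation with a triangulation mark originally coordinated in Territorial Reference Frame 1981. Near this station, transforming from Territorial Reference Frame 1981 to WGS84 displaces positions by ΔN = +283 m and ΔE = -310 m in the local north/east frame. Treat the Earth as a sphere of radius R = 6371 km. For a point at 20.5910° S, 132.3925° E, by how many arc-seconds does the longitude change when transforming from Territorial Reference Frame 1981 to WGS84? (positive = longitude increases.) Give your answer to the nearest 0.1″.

At latitude -20.5910°, cos φ = 0.936115.
One radian of longitude at latitude φ spans R cos φ, so Δλ = ΔE / (R cos φ) = -310.0 / (6371000 × 0.936115) = -5.1979e-05 rad = -10.721″.

Δλ = -10.7″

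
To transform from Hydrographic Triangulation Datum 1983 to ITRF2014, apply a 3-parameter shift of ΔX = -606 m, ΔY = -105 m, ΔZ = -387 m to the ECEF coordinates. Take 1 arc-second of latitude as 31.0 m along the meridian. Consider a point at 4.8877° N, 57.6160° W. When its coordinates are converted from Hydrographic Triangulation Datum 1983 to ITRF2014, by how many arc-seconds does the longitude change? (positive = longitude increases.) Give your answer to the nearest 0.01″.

Δλ = -18.39″

sin φ = 0.085203, cos φ = 0.996364, sin λ = -0.844478, cos λ = 0.535591.
East component: ΔE = −sin λ·ΔX + cos λ·ΔY = −(-0.844478)(-606) + (0.535591)(-105) = -567.99 m.
1° of latitude spans 3600 × 31.00 = 111600 m; at latitude φ, 1° of longitude spans that × cos φ = 111194.2 m, so Δλ = -567.99 / 111194.2 × 3600 = -18.389″.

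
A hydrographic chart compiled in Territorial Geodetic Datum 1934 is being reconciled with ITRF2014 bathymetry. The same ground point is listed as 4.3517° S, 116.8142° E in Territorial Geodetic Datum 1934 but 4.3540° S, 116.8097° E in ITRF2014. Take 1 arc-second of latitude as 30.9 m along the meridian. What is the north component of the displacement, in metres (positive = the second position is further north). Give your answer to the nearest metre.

Δφ = -4.3540° − -4.3517° = -0.0023°; Δλ = 116.8097° − 116.8142° = -0.0045°.
1° of latitude = 3600 × 30.90 = 111240 m.
ΔN = Δφ × 111240 = -255.9 m; ΔE = Δλ × 111240 × cos(-4.3517°) = -0.0045 × 111240 × 0.997117 = -499.1 m.

ΔN = -256 m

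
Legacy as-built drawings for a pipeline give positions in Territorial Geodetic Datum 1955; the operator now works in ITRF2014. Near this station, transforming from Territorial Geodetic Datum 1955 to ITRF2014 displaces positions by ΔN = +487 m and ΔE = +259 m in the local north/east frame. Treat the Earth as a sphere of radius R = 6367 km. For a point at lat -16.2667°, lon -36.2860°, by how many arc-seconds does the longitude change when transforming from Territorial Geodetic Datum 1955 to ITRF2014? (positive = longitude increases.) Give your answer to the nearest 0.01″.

At latitude -16.2667°, cos φ = 0.959968.
One radian of longitude at latitude φ spans R cos φ, so Δλ = ΔE / (R cos φ) = 259.0 / (6367000 × 0.959968) = 4.2375e-05 rad = 8.740″.

Δλ = 8.74″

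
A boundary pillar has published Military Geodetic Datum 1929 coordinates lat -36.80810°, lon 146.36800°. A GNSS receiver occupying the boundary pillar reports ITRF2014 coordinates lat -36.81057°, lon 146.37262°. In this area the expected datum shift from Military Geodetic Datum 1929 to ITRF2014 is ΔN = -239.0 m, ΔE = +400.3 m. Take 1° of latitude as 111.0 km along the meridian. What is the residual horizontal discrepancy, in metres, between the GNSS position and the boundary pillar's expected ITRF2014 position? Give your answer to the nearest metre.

Observed coordinate differences: Δφ = -0.00247°, Δλ = +0.00462°.
Converting to metres (1° lat = 111000 m, cos φ = 0.800647): observed ΔN = -274.2 m, observed ΔE = 410.6 m.
Subtracting the expected shift leaves a residual of -274.2 − (-239.0) = -35.2 m north and 410.6 − (400.3) = 10.3 m east.
Residual distance = √((-35.2)² + 10.3²) = 36.6 m.

37 m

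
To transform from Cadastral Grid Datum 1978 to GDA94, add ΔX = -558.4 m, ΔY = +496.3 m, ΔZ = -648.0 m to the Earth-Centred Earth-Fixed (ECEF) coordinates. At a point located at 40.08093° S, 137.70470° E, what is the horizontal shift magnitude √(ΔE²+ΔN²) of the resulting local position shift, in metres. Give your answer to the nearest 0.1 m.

The local east axis at (φ, λ) is (−sin λ, cos λ, 0), so ΔE = −sin(137.70470°)·(-558.4) + cos(137.70470°)·496.3 = 8.67 m.
The local north axis is (−sin φ cos λ, −sin φ sin λ, cos φ), giving ΔN = 265.944 + 215.043 − 495.808 = -14.82 m.
Horizontal magnitude = √(ΔE² + ΔN²) = √(8.67² + (-14.82)²) = 17.17 m.

17.2 m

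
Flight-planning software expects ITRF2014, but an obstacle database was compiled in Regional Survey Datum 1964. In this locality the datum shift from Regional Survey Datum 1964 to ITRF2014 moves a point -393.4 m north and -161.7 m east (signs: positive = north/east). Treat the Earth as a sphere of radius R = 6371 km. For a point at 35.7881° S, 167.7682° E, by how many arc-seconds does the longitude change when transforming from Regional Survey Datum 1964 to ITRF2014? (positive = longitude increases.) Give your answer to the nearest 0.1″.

Δλ = -6.5″

At latitude -35.7881°, cos φ = 0.811185.
One radian of longitude at latitude φ spans R cos φ, so Δλ = ΔE / (R cos φ) = -161.7 / (6371000 × 0.811185) = -3.1288e-05 rad = -6.454″.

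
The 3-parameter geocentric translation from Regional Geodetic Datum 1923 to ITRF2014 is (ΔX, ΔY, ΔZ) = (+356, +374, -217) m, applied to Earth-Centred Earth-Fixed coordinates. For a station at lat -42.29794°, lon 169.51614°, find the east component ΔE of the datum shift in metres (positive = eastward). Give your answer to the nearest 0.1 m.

The local east axis at (φ, λ) is (−sin λ, cos λ, 0), so ΔE = −sin(169.51614°)·356 + cos(169.51614°)·374 = -432.53 m.

ΔE = -432.5 m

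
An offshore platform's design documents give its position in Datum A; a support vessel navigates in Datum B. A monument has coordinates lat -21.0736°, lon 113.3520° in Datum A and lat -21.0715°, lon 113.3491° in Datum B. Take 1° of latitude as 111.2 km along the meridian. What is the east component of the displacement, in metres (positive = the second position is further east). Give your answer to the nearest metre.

Δφ = -21.0715° − -21.0736° = +0.0021°; Δλ = 113.3491° − 113.3520° = -0.0029°.
ΔN = Δφ × 111200 = 233.5 m; ΔE = Δλ × 111200 × cos(-21.0736°) = -0.0029 × 111200 × 0.933119 = -300.9 m.

ΔE = -301 m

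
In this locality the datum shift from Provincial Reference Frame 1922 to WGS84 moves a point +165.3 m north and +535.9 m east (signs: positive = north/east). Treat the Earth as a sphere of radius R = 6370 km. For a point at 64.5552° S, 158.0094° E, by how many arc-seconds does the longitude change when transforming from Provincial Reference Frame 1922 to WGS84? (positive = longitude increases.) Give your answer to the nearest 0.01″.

Δλ = 40.39″

At latitude -64.5552°, cos φ = 0.429641.
One radian of longitude at latitude φ spans R cos φ, so Δλ = ΔE / (R cos φ) = 535.9 / (6370000 × 0.429641) = 1.9581e-04 rad = 40.389″.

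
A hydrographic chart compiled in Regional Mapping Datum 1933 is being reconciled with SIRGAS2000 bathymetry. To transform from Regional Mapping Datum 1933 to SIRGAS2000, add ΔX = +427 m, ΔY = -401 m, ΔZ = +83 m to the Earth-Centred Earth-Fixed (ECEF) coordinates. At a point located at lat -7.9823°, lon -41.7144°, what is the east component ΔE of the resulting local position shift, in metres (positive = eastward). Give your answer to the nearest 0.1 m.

The local east axis at (φ, λ) is (−sin λ, cos λ, 0), so ΔE = −sin(-41.7144°)·427 + cos(-41.7144°)·(-401) = -15.20 m.

ΔE = -15.2 m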